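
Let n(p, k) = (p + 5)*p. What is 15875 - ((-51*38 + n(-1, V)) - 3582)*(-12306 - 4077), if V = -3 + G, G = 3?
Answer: -90483817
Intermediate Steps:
V = 0 (V = -3 + 3 = 0)
n(p, k) = p*(5 + p) (n(p, k) = (5 + p)*p = p*(5 + p))
15875 - ((-51*38 + n(-1, V)) - 3582)*(-12306 - 4077) = 15875 - ((-51*38 - (5 - 1)) - 3582)*(-12306 - 4077) = 15875 - ((-1938 - 1*4) - 3582)*(-16383) = 15875 - ((-1938 - 4) - 3582)*(-16383) = 15875 - (-1942 - 3582)*(-16383) = 15875 - (-5524)*(-16383) = 15875 - 1*90499692 = 15875 - 90499692 = -90483817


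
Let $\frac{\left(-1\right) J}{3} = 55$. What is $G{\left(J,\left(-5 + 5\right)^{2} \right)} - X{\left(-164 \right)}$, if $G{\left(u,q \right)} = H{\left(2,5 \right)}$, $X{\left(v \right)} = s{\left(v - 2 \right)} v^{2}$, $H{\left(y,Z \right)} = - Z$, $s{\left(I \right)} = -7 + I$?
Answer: $4653003$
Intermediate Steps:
$J = -165$ ($J = \left(-3\right) 55 = -165$)
$X{\left(v \right)} = v^{2} \left(-9 + v\right)$ ($X{\left(v \right)} = \left(-7 + \left(v - 2\right)\right) v^{2} = \left(-7 + \left(-2 + v\right)\right) v^{2} = \left(-9 + v\right) v^{2} = v^{2} \left(-9 + v\right)$)
$G{\left(u,q \right)} = -5$ ($G{\left(u,q \right)} = \left(-1\right) 5 = -5$)
$G{\left(J,\left(-5 + 5\right)^{2} \right)} - X{\left(-164 \right)} = -5 - \left(-164\right)^{2} \left(-9 - 164\right) = -5 - 26896 \left(-173\right) = -5 - -4653008 = -5 + 4653008 = 4653003$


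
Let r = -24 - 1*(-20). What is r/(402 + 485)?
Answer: -4/887 ≈ -0.0045096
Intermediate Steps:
r = -4 (r = -24 + 20 = -4)
r/(402 + 485) = -4/(402 + 485) = -4/887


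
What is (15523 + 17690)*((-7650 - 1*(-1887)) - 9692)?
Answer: -513306915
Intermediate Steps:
(15523 + 17690)*((-7650 - 1*(-1887)) - 9692) = 33213*((-7650 + 1887) - 9692) = 33213*(-5763 - 9692) = 33213*(-15455) = -513306915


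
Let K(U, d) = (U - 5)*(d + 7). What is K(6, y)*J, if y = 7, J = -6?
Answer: -84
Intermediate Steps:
K(U, d) = (-5 + U)*(7 + d)
K(6, y)*J = (-35 - 5*7 + 7*6 + 6*7)*(-6) = (-35 - 35 + 42 + 42)*(-6) = 14*(-6) = -84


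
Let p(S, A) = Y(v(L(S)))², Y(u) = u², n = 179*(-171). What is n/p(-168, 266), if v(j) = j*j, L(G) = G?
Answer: -3401/70506920137457664 ≈ -4.8236e-14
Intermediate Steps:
n = -30609
v(j) = j²
p(S, A) = S⁸ (p(S, A) = ((S²)²)² = (S⁴)² = S⁸)
n/p(-168, 266) = -30609/((-168)⁸) = -30609/634562281237118976 = -30609*1/634562281237118976 = -3401/70506920137457664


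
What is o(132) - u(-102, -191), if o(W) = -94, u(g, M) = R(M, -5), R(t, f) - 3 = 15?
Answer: -112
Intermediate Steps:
R(t, f) = 18 (R(t, f) = 3 + 15 = 18)
u(g, M) = 18
o(132) - u(-102, -191) = -94 - 1*18 = -94 - 18 = -112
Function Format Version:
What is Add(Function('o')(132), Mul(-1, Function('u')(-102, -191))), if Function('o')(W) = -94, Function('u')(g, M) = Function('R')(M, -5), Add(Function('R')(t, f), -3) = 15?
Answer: -112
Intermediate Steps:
Function('R')(t, f) = 18 (Function('R')(t, f) = Add(3, 15) = 18)
Function('u')(g, M) = 18
Add(Function('o')(132), Mul(-1, Function('u')(-102, -191))) = Add(-94, Mul(-1, 18)) = Add(-94, -18) = -112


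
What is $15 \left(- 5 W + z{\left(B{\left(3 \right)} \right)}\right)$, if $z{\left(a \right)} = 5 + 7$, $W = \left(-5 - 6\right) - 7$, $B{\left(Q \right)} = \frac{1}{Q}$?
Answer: $1530$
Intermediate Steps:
$W = -18$ ($W = -11 - 7 = -18$)
$z{\left(a \right)} = 12$
$15 \left(- 5 W + z{\left(B{\left(3 \right)} \right)}\right) = 15 \left(\left(-5\right) \left(-18\right) + 12\right) = 15 \left(90 + 12\right) = 15 \cdot 102 = 1530$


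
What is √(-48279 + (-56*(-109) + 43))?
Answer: 2*I*√10533 ≈ 205.26*I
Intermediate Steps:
√(-48279 + (-56*(-109) + 43)) = √(-48279 + (6104 + 43)) = √(-48279 + 6147) = √(-42132) = 2*I*√10533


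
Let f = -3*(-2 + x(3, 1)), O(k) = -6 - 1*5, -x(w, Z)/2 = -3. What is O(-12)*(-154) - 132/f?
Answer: 1705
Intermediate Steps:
x(w, Z) = 6 (x(w, Z) = -2*(-3) = 6)
O(k) = -11 (O(k) = -6 - 5 = -11)
f = -12 (f = -3*(-2 + 6) = -3*4 = -12)
O(-12)*(-154) - 132/f = -11*(-154) - 132/(-12) = 1694 - 132*(-1/12) = 1694 + 11 = 1705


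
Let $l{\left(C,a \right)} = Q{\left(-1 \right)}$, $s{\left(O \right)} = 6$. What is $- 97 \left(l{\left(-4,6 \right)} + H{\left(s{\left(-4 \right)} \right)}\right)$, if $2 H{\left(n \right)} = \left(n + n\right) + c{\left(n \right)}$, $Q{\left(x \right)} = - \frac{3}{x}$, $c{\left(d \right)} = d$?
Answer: $-1164$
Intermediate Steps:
$l{\left(C,a \right)} = 3$ ($l{\left(C,a \right)} = - \frac{3}{-1} = \left(-3\right) \left(-1\right) = 3$)
$H{\left(n \right)} = \frac{3 n}{2}$ ($H{\left(n \right)} = \frac{\left(n + n\right) + n}{2} = \frac{2 n + n}{2} = \frac{3 n}{2}$)
$- 97 \left(l{\left(-4,6 \right)} + H{\left(s{\left(-4 \right)} \right)}\right) = - 97 \left(3 + \frac{3}{2} \cdot 6\right) = - 97 \left(3 + 9\right) = \left(-97\right) 12 = -1164$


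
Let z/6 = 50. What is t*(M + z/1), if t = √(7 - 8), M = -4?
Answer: 296*I ≈ 296.0*I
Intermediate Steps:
z = 300 (z = 6*50 = 300)
t = I (t = √(-1) = I ≈ 1.0*I)
t*(M + z/1) = I*(-4 + 300/1) = I*(-4 + 300*1) = I*(-4 + 300) = I*296 = 296*I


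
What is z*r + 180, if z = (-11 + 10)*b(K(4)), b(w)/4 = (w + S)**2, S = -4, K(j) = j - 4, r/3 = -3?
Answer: 756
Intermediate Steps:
r = -9 (r = 3*(-3) = -9)
K(j) = -4 + j
b(w) = 4*(-4 + w)**2 (b(w) = 4*(w - 4)**2 = 4*(-4 + w)**2)
z = -64 (z = (-11 + 10)*(4*(-4 + (-4 + 4))**2) = -4*(-4 + 0)**2 = -4*(-4)**2 = -4*16 = -1*64 = -64)
z*r + 180 = -64*(-9) + 180 = 576 + 180 = 756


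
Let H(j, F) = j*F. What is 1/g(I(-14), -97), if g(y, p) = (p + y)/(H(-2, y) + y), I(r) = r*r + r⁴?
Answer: -38612/38515 ≈ -1.0025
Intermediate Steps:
I(r) = r² + r⁴
H(j, F) = F*j
g(y, p) = -(p + y)/y (g(y, p) = (p + y)/(y*(-2) + y) = (p + y)/(-2*y + y) = (p + y)/((-y)) = (p + y)*(-1/y) = -(p + y)/y)
1/g(I(-14), -97) = 1/((-1*(-97) - ((-14)² + (-14)⁴))/((-14)² + (-14)⁴)) = 1/((97 - (196 + 38416))/(196 + 38416)) = 1/((97 - 1*38612)/38612) = 1/((97 - 38612)/38612) = 1/((1/38612)*(-38515)) = 1/(-38515/38612) = -38612/38515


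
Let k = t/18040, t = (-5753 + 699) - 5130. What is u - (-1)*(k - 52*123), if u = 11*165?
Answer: -10331428/2255 ≈ -4581.6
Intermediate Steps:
t = -10184 (t = -5054 - 5130 = -10184)
k = -1273/2255 (k = -10184/18040 = -10184*1/18040 = -1273/2255 ≈ -0.56452)
u = 1815
u - (-1)*(k - 52*123) = 1815 - (-1)*(-1273/2255 - 52*123) = 1815 - (-1)*(-1273/2255 - 6396) = 1815 - (-1)*(-14424253)/2255 = 1815 - 1*14424253/2255 = 1815 - 14424253/2255 = -10331428/2255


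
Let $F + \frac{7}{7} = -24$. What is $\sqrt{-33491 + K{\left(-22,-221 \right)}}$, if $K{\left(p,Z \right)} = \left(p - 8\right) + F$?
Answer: $i \sqrt{33546} \approx 183.16 i$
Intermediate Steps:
$F = -25$ ($F = -1 - 24 = -25$)
$K{\left(p,Z \right)} = -33 + p$ ($K{\left(p,Z \right)} = \left(p - 8\right) - 25 = \left(-8 + p\right) - 25 = -33 + p$)
$\sqrt{-33491 + K{\left(-22,-221 \right)}} = \sqrt{-33491 - 55} = \sqrt{-33546} = i \sqrt{33546}$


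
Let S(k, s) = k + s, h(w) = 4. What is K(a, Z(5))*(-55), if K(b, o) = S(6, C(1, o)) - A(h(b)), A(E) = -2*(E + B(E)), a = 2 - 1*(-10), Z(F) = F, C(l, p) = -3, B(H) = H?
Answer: -1045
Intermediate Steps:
a = 12 (a = 2 + 10 = 12)
A(E) = -4*E (A(E) = -2*(E + E) = -4*E)
K(b, o) = 19 (K(b, o) = (6 - 3) - (-4)*4 = 3 - 1*(-16) = 3 + 16 = 19)
K(a, Z(5))*(-55) = 19*(-55) = -1045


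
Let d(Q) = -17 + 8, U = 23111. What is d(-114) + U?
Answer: 23102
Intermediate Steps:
d(Q) = -9
d(-114) + U = -9 + 23111 = 23102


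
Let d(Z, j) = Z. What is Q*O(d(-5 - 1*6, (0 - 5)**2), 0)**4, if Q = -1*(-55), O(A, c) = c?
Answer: 0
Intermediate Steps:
Q = 55
Q*O(d(-5 - 1*6, (0 - 5)**2), 0)**4 = 55*0**4 = 55*0 = 0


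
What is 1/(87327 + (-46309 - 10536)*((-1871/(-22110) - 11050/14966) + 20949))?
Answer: -33089826/39400764516446395 ≈ -8.3983e-10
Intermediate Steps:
1/(87327 + (-46309 - 10536)*((-1871/(-22110) - 11050/14966) + 20949)) = 1/(87327 - 56845*((-1871*(-1/22110) - 11050*1/14966) + 20949)) = 1/(87327 - 56845*((1871/22110 - 5525/7483) + 20949)) = 1/(87327 - 56845*(-108157057/165449130 + 20949)) = 1/(87327 - 56845*3465885667313/165449130) = 1/(87327 - 39403654151681497/33089826) = 1/(-39400764516446395/33089826) = -33089826/39400764516446395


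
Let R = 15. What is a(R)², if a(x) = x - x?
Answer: 0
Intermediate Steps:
a(x) = 0
a(R)² = 0² = 0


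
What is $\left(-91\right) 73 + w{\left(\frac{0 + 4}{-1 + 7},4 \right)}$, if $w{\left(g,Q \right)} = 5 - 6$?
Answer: $-6644$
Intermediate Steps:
$w{\left(g,Q \right)} = -1$ ($w{\left(g,Q \right)} = 5 - 6 = -1$)
$\left(-91\right) 73 + w{\left(\frac{0 + 4}{-1 + 7},4 \right)} = \left(-91\right) 73 - 1 = -6643 - 1 = -6644$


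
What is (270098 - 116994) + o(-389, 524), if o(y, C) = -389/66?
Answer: 10104475/66 ≈ 1.5310e+5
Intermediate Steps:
o(y, C) = -389/66 (o(y, C) = -389*1/66 = -389/66)
(270098 - 116994) + o(-389, 524) = (270098 - 116994) - 389/66 = 153104 - 389/66 = 10104475/66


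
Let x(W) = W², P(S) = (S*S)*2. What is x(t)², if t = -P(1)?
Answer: 16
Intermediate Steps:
P(S) = 2*S² (P(S) = S²*2 = 2*S²)
t = -2 (t = -2*1² = -2 ≈ -2.0000)
x(t)² = ((-2)²)² = 4² = 16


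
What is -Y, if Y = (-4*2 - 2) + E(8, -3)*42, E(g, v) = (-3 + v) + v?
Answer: 388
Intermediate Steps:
E(g, v) = -3 + 2*v
Y = -388 (Y = (-4*2 - 2) + (-3 + 2*(-3))*42 = (-8 - 2) + (-3 - 6)*42 = -10 - 9*42 = -10 - 378 = -388)
-Y = -1*(-388) = 388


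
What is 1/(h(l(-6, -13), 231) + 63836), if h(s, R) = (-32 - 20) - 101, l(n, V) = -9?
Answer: 1/63683 ≈ 1.5703e-5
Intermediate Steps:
h(s, R) = -153 (h(s, R) = -52 - 101 = -153)
1/(h(l(-6, -13), 231) + 63836) = 1/(-153 + 63836) = 1/63683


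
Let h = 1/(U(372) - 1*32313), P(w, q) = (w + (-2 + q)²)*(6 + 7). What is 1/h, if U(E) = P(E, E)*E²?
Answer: 246951197511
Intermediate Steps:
P(w, q) = 13*w + 13*(-2 + q)² (P(w, q) = (w + (-2 + q)²)*13 = 13*w + 13*(-2 + q)²)
U(E) = E²*(13*E + 13*(-2 + E)²) (U(E) = (13*E + 13*(-2 + E)²)*E² = E²*(13*E + 13*(-2 + E)²))
h = 1/246951197511 (h = 1/(13*372²*(372 + (-2 + 372)²) - 1*32313) = 1/(13*138384*(372 + 370²) - 32313) = 1/(13*138384*(372 + 136900) - 32313) = 1/(13*138384*137272 - 32313) = 1/(246951229824 - 32313) = 1/246951197511 ≈ 4.0494e-12)
1/h = 1/(1/246951197511) = 246951197511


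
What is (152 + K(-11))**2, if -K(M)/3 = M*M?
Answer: 44521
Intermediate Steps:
K(M) = -3*M**2 (K(M) = -3*M*M = -3*M**2)
(152 + K(-11))**2 = (152 - 3*(-11)**2)**2 = (152 - 3*121)**2 = (152 - 363)**2 = (-211)**2 = 44521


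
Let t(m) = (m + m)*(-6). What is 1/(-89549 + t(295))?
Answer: -1/93089 ≈ -1.0742e-5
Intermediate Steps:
t(m) = -12*m (t(m) = (2*m)*(-6) = -12*m)
1/(-89549 + t(295)) = 1/(-89549 - 12*295) = 1/(-89549 - 3540) = 1/(-93089) = -1/93089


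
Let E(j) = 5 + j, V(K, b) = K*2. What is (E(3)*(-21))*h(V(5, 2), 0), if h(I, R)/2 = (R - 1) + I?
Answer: -3024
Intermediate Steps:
V(K, b) = 2*K
h(I, R) = -2 + 2*I + 2*R (h(I, R) = 2*((R - 1) + I) = 2*((-1 + R) + I) = 2*(-1 + I + R) = -2 + 2*I + 2*R)
(E(3)*(-21))*h(V(5, 2), 0) = ((5 + 3)*(-21))*(-2 + 2*(2*5) + 2*0) = (8*(-21))*(-2 + 2*10 + 0) = -168*(-2 + 20 + 0) = -168*18 = -3024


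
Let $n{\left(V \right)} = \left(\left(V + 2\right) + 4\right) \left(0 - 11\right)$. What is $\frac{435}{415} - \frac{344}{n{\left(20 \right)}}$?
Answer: $\frac{26717}{11869} \approx 2.251$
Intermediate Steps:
$n{\left(V \right)} = -66 - 11 V$ ($n{\left(V \right)} = \left(\left(2 + V\right) + 4\right) \left(-11\right) = \left(6 + V\right) \left(-11\right) = -66 - 11 V$)
$\frac{435}{415} - \frac{344}{n{\left(20 \right)}} = \frac{435}{415} - \frac{344}{-66 - 220} = 435 \cdot \frac{1}{415} - \frac{344}{-66 - 220} = \frac{87}{83} - \frac{344}{-286} = \frac{87}{83} - - \frac{172}{143} = \frac{87}{83} + \frac{172}{143} = \frac{26717}{11869}$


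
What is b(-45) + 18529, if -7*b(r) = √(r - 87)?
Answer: 18529 - 2*I*√33/7 ≈ 18529.0 - 1.6413*I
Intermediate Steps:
b(r) = -√(-87 + r)/7 (b(r) = -√(r - 87)/7 = -√(-87 + r)/7)
b(-45) + 18529 = -√(-87 - 45)/7 + 18529 = -2*I*√33/7 + 18529 = 18529 - 2*I*√33/7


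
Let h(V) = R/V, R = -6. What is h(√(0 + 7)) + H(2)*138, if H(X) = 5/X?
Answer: 345 - 6*√7/7 ≈ 342.73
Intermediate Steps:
h(V) = -6/V
h(√(0 + 7)) + H(2)*138 = -6/√(0 + 7) + (5/2)*138 = -6*√7/7 + (5*(½))*138 = -6*√7/7 + (5/2)*138 = -6*√7/7 + 345 = 345 - 6*√7/7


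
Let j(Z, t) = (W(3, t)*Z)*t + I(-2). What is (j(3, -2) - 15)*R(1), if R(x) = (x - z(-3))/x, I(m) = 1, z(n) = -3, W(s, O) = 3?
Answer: -128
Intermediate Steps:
j(Z, t) = 1 + 3*Z*t (j(Z, t) = (3*Z)*t + 1 = 3*Z*t + 1 = 1 + 3*Z*t)
R(x) = (3 + x)/x (R(x) = (x - 1*(-3))/x = (x + 3)/x = (3 + x)/x)
(j(3, -2) - 15)*R(1) = ((1 + 3*3*(-2)) - 15)*((3 + 1)/1) = ((1 - 18) - 15)*(1*4) = (-17 - 15)*4 = -32*4 = -128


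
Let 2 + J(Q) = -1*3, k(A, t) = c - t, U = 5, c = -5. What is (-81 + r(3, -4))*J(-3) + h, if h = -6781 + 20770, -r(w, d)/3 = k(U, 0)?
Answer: 14319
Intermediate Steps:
k(A, t) = -5 - t
r(w, d) = 15 (r(w, d) = -3*(-5 - 1*0) = -3*(-5 + 0) = -3*(-5) = 15)
J(Q) = -5 (J(Q) = -2 - 1*3 = -2 - 3 = -5)
h = 13989
(-81 + r(3, -4))*J(-3) + h = (-81 + 15)*(-5) + 13989 = -66*(-5) + 13989 = 330 + 13989 = 14319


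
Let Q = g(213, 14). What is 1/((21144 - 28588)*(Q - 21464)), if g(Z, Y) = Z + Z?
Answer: 1/156606872 ≈ 6.3854e-9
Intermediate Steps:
g(Z, Y) = 2*Z
Q = 426 (Q = 2*213 = 426)
1/((21144 - 28588)*(Q - 21464)) = 1/((21144 - 28588)*(426 - 21464)) = 1/(-7444*(-21038)) = 1/156606872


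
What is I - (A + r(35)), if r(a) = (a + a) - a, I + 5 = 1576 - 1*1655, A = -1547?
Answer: 1428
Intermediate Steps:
I = -84 (I = -5 + (1576 - 1*1655) = -5 + (1576 - 1655) = -5 - 79 = -84)
r(a) = a (r(a) = 2*a - a = a)
I - (A + r(35)) = -84 - (-1547 + 35) = -84 - 1*(-1512) = -84 + 1512 = 1428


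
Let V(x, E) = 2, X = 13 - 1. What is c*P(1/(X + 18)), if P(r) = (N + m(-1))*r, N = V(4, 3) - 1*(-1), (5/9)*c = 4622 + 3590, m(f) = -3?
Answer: 0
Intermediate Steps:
c = 73908/5 (c = 9*(4622 + 3590)/5 = (9/5)*8212 = 73908/5 ≈ 14782.)
X = 12
N = 3 (N = 2 - 1*(-1) = 2 + 1 = 3)
P(r) = 0 (P(r) = (3 - 3)*r = 0*r = 0)
c*P(1/(X + 18)) = (73908/5)*0 = 0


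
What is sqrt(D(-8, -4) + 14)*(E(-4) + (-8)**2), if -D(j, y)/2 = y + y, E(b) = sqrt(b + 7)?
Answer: sqrt(30)*(64 + sqrt(3)) ≈ 360.03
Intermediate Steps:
E(b) = sqrt(7 + b)
D(j, y) = -4*y (D(j, y) = -2*(y + y) = -4*y)
sqrt(D(-8, -4) + 14)*(E(-4) + (-8)**2) = sqrt(-4*(-4) + 14)*(sqrt(7 - 4) + (-8)**2) = sqrt(16 + 14)*(sqrt(3) + 64) = sqrt(30)*(64 + sqrt(3))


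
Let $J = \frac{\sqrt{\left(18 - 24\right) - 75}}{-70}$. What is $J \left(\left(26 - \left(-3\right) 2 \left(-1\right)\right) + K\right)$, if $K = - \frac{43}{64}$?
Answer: $- \frac{11133 i}{4480} \approx - 2.485 i$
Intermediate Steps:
$K = - \frac{43}{64}$ ($K = \left(-43\right) \frac{1}{64} = - \frac{43}{64} \approx -0.67188$)
$J = - \frac{9 i}{70}$ ($J = \sqrt{-6 - 75} \left(- \frac{1}{70}\right) = \sqrt{-81} \left(- \frac{1}{70}\right) = 9 i \left(- \frac{1}{70}\right) = - \frac{9 i}{70} \approx - 0.12857 i$)
$J \left(\left(26 - \left(-3\right) 2 \left(-1\right)\right) + K\right) = - \frac{9 i}{70} \left(\left(26 - \left(-3\right) 2 \left(-1\right)\right) - \frac{43}{64}\right) = - \frac{9 i}{70} \left(\left(26 - \left(-6\right) \left(-1\right)\right) - \frac{43}{64}\right) = - \frac{9 i}{70} \left(\left(26 - 6\right) - \frac{43}{64}\right) = - \frac{9 i}{70} \left(20 - \frac{43}{64}\right) = - \frac{9 i}{70} \cdot \frac{1237}{64} = - \frac{11133 i}{4480}$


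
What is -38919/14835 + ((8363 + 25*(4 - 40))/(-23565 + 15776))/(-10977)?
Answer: -1109152688434/422796773085 ≈ -2.6234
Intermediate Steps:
-38919/14835 + ((8363 + 25*(4 - 40))/(-23565 + 15776))/(-10977) = -38919*1/14835 + ((8363 + 25*(-36))/(-7789))*(-1/10977) = -12973/4945 + ((8363 - 900)*(-1/7789))*(-1/10977) = -12973/4945 + (7463*(-1/7789))*(-1/10977) = -12973/4945 - 7463/7789*(-1/10977) = -12973/4945 + 7463/85499853 = -1109152688434/422796773085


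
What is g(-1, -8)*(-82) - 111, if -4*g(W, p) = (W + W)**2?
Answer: -29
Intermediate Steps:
g(W, p) = -W**2 (g(W, p) = -(W + W)**2/4 = -4*W**2/4 = -W**2)
g(-1, -8)*(-82) - 111 = -1*(-1)**2*(-82) - 111 = -1*1*(-82) - 111 = -1*(-82) - 111 = 82 - 111 = -29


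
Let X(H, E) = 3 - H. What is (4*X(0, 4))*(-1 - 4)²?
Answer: 300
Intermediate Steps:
(4*X(0, 4))*(-1 - 4)² = (4*(3 - 1*0))*(-1 - 4)² = (4*(3 + 0))*(-5)² = (4*3)*25 = 12*25 = 300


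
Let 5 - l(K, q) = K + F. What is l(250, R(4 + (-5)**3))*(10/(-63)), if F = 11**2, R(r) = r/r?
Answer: 1220/21 ≈ 58.095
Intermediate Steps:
R(r) = 1
F = 121
l(K, q) = -116 - K (l(K, q) = 5 - (K + 121) = 5 - (121 + K) = 5 + (-121 - K) = -116 - K)
l(250, R(4 + (-5)**3))*(10/(-63)) = (-116 - 1*250)*(10/(-63)) = (-116 - 250)*(10*(-1/63)) = -366*(-10/63) = 1220/21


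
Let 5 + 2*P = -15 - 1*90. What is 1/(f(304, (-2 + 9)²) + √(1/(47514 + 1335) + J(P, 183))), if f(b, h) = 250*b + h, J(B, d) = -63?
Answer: 3714917601/282515771715935 - I*√150332113614/282515771715935 ≈ 1.3149e-5 - 1.3724e-9*I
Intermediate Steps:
P = -55 (P = -5/2 + (-15 - 1*90)/2 = -5/2 + (-15 - 90)/2 = -5/2 + (½)*(-105) = -5/2 - 105/2 = -55)
f(b, h) = h + 250*b
1/(f(304, (-2 + 9)²) + √(1/(47514 + 1335) + J(P, 183))) = 1/(((-2 + 9)² + 250*304) + √(1/(47514 + 1335) - 63)) = 1/((7² + 76000) + √(1/48849 - 63)) = 1/((49 + 76000) + √(1/48849 - 63)) = 1/(76049 + √(-3077486/48849)) = 1/(76049 + I*√150332113614/48849)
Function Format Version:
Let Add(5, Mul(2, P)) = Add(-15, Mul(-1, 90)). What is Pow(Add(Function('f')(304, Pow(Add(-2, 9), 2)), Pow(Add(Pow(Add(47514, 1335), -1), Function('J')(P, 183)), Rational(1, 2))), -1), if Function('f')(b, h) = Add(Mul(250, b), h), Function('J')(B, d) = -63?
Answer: Add(Rational(3714917601, 282515771715935), Mul(Rational(-1, 282515771715935), I, Pow(150332113614, Rational(1, 2)))) ≈ Add(1.3149e-5, Mul(-1.3724e-9, I))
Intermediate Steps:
P = -55 (P = Add(Rational(-5, 2), Mul(Rational(1, 2), Add(-15, Mul(-1, 90)))) = Add(Rational(-5, 2), Mul(Rational(1, 2), Add(-15, -90))) = Add(Rational(-5, 2), Mul(Rational(1, 2), -105)) = Add(Rational(-5, 2), Rational(-105, 2)) = -55)
Function('f')(b, h) = Add(h, Mul(250, b))
Pow(Add(Function('f')(304, Pow(Add(-2, 9), 2)), Pow(Add(Pow(Add(47514, 1335), -1), Function('J')(P, 183)), Rational(1, 2))), -1) = Pow(Add(Add(Pow(Add(-2, 9), 2), Mul(250, 304)), Pow(Add(Pow(Add(47514, 1335), -1), -63), Rational(1, 2))), -1) = Pow(Add(Add(Pow(7, 2), 76000), Pow(Add(Pow(48849, -1), -63), Rational(1, 2))), -1) = Pow(Add(Add(49, 76000), Pow(Add(Rational(1, 48849), -63), Rational(1, 2))), -1) = Pow(Add(76049, Pow(Rational(-3077486, 48849), Rational(1, 2))), -1) = Pow(Add(76049, Mul(Rational(1, 48849), I, Pow(150332113614, Rational(1, 2)))), -1)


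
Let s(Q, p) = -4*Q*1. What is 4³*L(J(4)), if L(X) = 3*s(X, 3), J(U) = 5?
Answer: -3840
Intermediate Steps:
s(Q, p) = -4*Q
L(X) = -12*X (L(X) = 3*(-4*X) = -12*X)
4³*L(J(4)) = 4³*(-12*5) = 64*(-60) = -3840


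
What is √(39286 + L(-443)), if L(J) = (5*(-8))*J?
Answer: 3*√6334 ≈ 238.76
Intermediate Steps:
L(J) = -40*J
√(39286 + L(-443)) = √(39286 - 40*(-443)) = √(39286 + 17720) = √57006 = 3*√6334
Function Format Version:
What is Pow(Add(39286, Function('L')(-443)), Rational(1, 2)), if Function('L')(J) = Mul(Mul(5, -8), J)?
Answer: Mul(3, Pow(6334, Rational(1, 2))) ≈ 238.76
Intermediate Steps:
Function('L')(J) = Mul(-40, J)
Pow(Add(39286, Function('L')(-443)), Rational(1, 2)) = Pow(Add(39286, Mul(-40, -443)), Rational(1, 2)) = Pow(Add(39286, 17720), Rational(1, 2)) = Pow(57006, Rational(1, 2)) = Mul(3, Pow(6334, Rational(1, 2)))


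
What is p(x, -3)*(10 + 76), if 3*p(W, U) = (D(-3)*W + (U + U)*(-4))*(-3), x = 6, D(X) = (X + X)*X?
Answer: -11352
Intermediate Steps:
D(X) = 2*X² (D(X) = (2*X)*X = 2*X²)
p(W, U) = -18*W + 8*U (p(W, U) = (((2*(-3)²)*W + (U + U)*(-4))*(-3))/3 = (((2*9)*W + (2*U)*(-4))*(-3))/3 = ((18*W - 8*U)*(-3))/3 = ((-8*U + 18*W)*(-3))/3 = (-54*W + 24*U)/3 = -18*W + 8*U)
p(x, -3)*(10 + 76) = (-18*6 + 8*(-3))*(10 + 76) = (-108 - 24)*86 = -132*86 = -11352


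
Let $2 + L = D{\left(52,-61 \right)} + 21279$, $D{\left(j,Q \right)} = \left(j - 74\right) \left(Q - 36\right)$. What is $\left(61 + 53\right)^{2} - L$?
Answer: $-10415$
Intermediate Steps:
$D{\left(j,Q \right)} = \left(-74 + j\right) \left(-36 + Q\right)$
$L = 23411$ ($L = -2 + \left(\left(2664 - -4514 - 1872 - 3172\right) + 21279\right) = -2 + \left(\left(2664 + 4514 - 1872 - 3172\right) + 21279\right) = -2 + \left(2134 + 21279\right) = -2 + 23413 = 23411$)
$\left(61 + 53\right)^{2} - L = \left(61 + 53\right)^{2} - 23411 = 114^{2} - 23411 = 12996 - 23411 = -10415$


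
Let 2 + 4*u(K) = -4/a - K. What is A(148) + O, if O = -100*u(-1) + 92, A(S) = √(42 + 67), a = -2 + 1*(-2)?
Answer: 92 + √109 ≈ 102.44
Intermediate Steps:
a = -4 (a = -2 - 2 = -4)
A(S) = √109
u(K) = -¼ - K/4 (u(K) = -½ + (-4/(-4) - K)/4 = -½ + (-4*(-¼) - K)/4 = -½ + (1 - K)/4 = -½ + (¼ - K/4) = -¼ - K/4)
O = 92 (O = -100*(-¼ - ¼*(-1)) + 92 = -100*(-¼ + ¼) + 92 = -100*0 + 92 = 0 + 92 = 92)
A(148) + O = √109 + 92 = 92 + √109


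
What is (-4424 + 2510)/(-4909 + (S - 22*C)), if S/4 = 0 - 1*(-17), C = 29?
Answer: 1914/5479 ≈ 0.34933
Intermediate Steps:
S = 68 (S = 4*(0 - 1*(-17)) = 4*(0 + 17) = 4*17 = 68)
(-4424 + 2510)/(-4909 + (S - 22*C)) = (-4424 + 2510)/(-4909 + (68 - 22*29)) = -1914/(-4909 + (68 - 638)) = -1914/(-4909 - 570) = -1914/(-5479) = -1914*(-1/5479) = 1914/5479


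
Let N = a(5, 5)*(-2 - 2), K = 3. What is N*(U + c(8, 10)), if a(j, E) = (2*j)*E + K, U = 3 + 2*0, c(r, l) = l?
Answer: -2756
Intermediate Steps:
U = 3 (U = 3 + 0 = 3)
a(j, E) = 3 + 2*E*j (a(j, E) = (2*j)*E + 3 = 2*E*j + 3 = 3 + 2*E*j)
N = -212 (N = (3 + 2*5*5)*(-2 - 2) = (3 + 50)*(-4) = 53*(-4) = -212)
N*(U + c(8, 10)) = -212*(3 + 10) = -212*13 = -2756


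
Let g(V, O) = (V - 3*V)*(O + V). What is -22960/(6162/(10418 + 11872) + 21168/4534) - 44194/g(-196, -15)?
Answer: -7995962830261207/1722385134764 ≈ -4642.4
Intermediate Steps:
g(V, O) = -2*V*(O + V) (g(V, O) = (-2*V)*(O + V) = -2*V*(O + V))
-22960/(6162/(10418 + 11872) + 21168/4534) - 44194/g(-196, -15) = -22960/(6162/(10418 + 11872) + 21168/4534) - 44194*1/(392*(-15 - 196)) = -22960/(6162/22290 + 21168*(1/4534)) - 44194/((-2*(-196)*(-211))) = -22960/(6162*(1/22290) + 10584/2267) - 44194/(-82712) = -22960/(1027/3715 + 10584/2267) - 44194*(-1/82712) = -22960/41647769/8421905 + 22097/41356 = -22960*8421905/41647769 + 22097/41356 = -193366938800/41647769 + 22097/41356 = -7995962830261207/1722385134764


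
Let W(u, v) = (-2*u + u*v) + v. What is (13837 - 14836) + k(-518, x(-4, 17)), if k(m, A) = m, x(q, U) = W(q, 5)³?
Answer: -1517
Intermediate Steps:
W(u, v) = v - 2*u + u*v
x(q, U) = (5 + 3*q)³ (x(q, U) = (5 - 2*q + q*5)³ = (5 - 2*q + 5*q)³ = (5 + 3*q)³)
(13837 - 14836) + k(-518, x(-4, 17)) = (13837 - 14836) - 518 = -999 - 518 = -1517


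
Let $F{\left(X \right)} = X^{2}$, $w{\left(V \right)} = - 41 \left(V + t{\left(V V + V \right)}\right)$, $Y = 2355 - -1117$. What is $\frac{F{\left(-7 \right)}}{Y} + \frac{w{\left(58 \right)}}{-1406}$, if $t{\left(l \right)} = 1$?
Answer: $\frac{604833}{348688} \approx 1.7346$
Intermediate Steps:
$Y = 3472$ ($Y = 2355 + 1117 = 3472$)
$w{\left(V \right)} = -41 - 41 V$ ($w{\left(V \right)} = - 41 \left(V + 1\right) = - 41 \left(1 + V\right) = -41 - 41 V$)
$\frac{F{\left(-7 \right)}}{Y} + \frac{w{\left(58 \right)}}{-1406} = \frac{\left(-7\right)^{2}}{3472} + \frac{-41 - 2378}{-1406} = 49 \cdot \frac{1}{3472} + \left(-41 - 2378\right) \left(- \frac{1}{1406}\right) = \frac{7}{496} - - \frac{2419}{1406} = \frac{7}{496} + \frac{2419}{1406} = \frac{604833}{348688}$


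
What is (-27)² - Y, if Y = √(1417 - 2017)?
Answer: 729 - 10*I*√6 ≈ 729.0 - 24.495*I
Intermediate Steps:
Y = 10*I*√6 (Y = √(-600) = 10*I*√6 ≈ 24.495*I)
(-27)² - Y = (-27)² - 10*I*√6 = 729 - 10*I*√6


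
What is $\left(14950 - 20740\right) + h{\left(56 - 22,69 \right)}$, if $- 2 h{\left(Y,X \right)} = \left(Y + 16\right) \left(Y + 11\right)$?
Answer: $-6915$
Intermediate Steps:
$h{\left(Y,X \right)} = - \frac{\left(11 + Y\right) \left(16 + Y\right)}{2}$ ($h{\left(Y,X \right)} = - \frac{\left(Y + 16\right) \left(Y + 11\right)}{2} = - \frac{\left(16 + Y\right) \left(11 + Y\right)}{2} = - \frac{\left(11 + Y\right) \left(16 + Y\right)}{2}$)
$\left(14950 - 20740\right) + h{\left(56 - 22,69 \right)} = \left(14950 - 20740\right) - \left(88 + \frac{\left(56 - 22\right)^{2}}{2} + \frac{27 \left(56 - 22\right)}{2}\right) = -5790 - \left(88 + \frac{\left(56 - 22\right)^{2}}{2} + \frac{27 \left(56 - 22\right)}{2}\right) = -5790 - \left(547 + 578\right) = -5790 - 1125 = -6915$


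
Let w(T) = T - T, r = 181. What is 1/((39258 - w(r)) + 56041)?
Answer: 1/95299 ≈ 1.0493e-5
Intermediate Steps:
w(T) = 0
1/((39258 - w(r)) + 56041) = 1/((39258 - 1*0) + 56041) = 1/((39258 + 0) + 56041) = 1/(39258 + 56041) = 1/95299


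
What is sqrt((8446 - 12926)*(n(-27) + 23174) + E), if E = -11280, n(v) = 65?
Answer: 20*I*sqrt(260305) ≈ 10204.0*I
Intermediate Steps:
sqrt((8446 - 12926)*(n(-27) + 23174) + E) = sqrt((8446 - 12926)*(65 + 23174) - 11280) = sqrt(-4480*23239 - 11280) = sqrt(-104110720 - 11280) = sqrt(-104122000) = 20*I*sqrt(260305)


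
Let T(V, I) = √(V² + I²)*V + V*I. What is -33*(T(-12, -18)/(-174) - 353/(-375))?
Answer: 35893/3625 - 396*√13/29 ≈ -39.333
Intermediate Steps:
T(V, I) = I*V + V*√(I² + V²) (T(V, I) = √(I² + V²)*V + I*V = V*√(I² + V²) + I*V = I*V + V*√(I² + V²))
-33*(T(-12, -18)/(-174) - 353/(-375)) = -33*(-12*(-18 + √((-18)² + (-12)²))/(-174) - 353/(-375)) = -33*(-12*(-18 + √(324 + 144))*(-1/174) - 353*(-1/375)) = -33*(-12*(-18 + √468)*(-1/174) + 353/375) = -33*(-12*(-18 + 6*√13)*(-1/174) + 353/375) = -33*((216 - 72*√13)*(-1/174) + 353/375) = -33*((-36/29 + 12*√13/29) + 353/375) = -33*(-3263/10875 + 12*√13/29) = 35893/3625 - 396*√13/29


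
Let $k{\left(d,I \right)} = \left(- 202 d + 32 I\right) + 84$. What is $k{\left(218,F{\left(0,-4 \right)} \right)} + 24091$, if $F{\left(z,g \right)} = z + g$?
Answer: $-19989$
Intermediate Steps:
$F{\left(z,g \right)} = g + z$
$k{\left(d,I \right)} = 84 - 202 d + 32 I$
$k{\left(218,F{\left(0,-4 \right)} \right)} + 24091 = \left(84 - 44036 + 32 \left(-4 + 0\right)\right) + 24091 = \left(84 - 44036 + 32 \left(-4\right)\right) + 24091 = \left(84 - 44036 - 128\right) + 24091 = -44080 + 24091 = -19989$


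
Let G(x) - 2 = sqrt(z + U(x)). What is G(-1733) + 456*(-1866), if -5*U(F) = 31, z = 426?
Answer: -850894 + sqrt(10495)/5 ≈ -8.5087e+5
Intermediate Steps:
U(F) = -31/5 (U(F) = -1/5*31 = -31/5)
G(x) = 2 + sqrt(10495)/5 (G(x) = 2 + sqrt(426 - 31/5) = 2 + sqrt(2099/5) = 2 + sqrt(10495)/5)
G(-1733) + 456*(-1866) = (2 + sqrt(10495)/5) + 456*(-1866) = (2 + sqrt(10495)/5) - 850896 = -850894 + sqrt(10495)/5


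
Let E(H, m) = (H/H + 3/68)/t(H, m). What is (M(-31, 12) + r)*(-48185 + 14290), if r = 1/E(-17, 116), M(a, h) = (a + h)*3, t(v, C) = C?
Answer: -130190695/71 ≈ -1.8337e+6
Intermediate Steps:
M(a, h) = 3*a + 3*h
E(H, m) = 71/(68*m) (E(H, m) = (H/H + 3/68)/m = (1 + 3*(1/68))/m = (1 + 3/68)/m = 71/(68*m))
r = 7888/71 (r = 1/((71/68)/116) = 1/((71/68)*(1/116)) = 1/(71/7888) = 7888/71 ≈ 111.10)
(M(-31, 12) + r)*(-48185 + 14290) = ((3*(-31) + 3*12) + 7888/71)*(-48185 + 14290) = ((-93 + 36) + 7888/71)*(-33895) = (-57 + 7888/71)*(-33895) = (3841/71)*(-33895) = -130190695/71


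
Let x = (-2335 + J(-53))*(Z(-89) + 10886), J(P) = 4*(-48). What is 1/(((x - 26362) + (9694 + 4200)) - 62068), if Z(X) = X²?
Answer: -1/47599825 ≈ -2.1008e-8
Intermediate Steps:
J(P) = -192
x = -47525289 (x = (-2335 - 192)*((-89)² + 10886) = -2527*(7921 + 10886) = -2527*18807 = -47525289)
1/(((x - 26362) + (9694 + 4200)) - 62068) = 1/(((-47525289 - 26362) + (9694 + 4200)) - 62068) = 1/((-47551651 + 13894) - 62068) = 1/(-47537757 - 62068) = 1/(-47599825) = -1/47599825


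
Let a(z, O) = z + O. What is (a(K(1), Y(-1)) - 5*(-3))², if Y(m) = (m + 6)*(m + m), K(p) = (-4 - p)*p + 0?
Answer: 0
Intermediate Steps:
K(p) = p*(-4 - p) (K(p) = p*(-4 - p) + 0 = p*(-4 - p))
Y(m) = 2*m*(6 + m) (Y(m) = (6 + m)*(2*m) = 2*m*(6 + m))
a(z, O) = O + z
(a(K(1), Y(-1)) - 5*(-3))² = ((2*(-1)*(6 - 1) - 1*1*(4 + 1)) - 5*(-3))² = ((2*(-1)*5 - 1*1*5) + 15)² = ((-10 - 5) + 15)² = (-15 + 15)² = 0² = 0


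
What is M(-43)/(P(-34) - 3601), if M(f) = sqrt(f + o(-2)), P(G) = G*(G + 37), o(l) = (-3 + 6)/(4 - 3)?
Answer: -2*I*sqrt(10)/3703 ≈ -0.001708*I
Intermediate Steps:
o(l) = 3 (o(l) = 3/1 = 3*1 = 3)
P(G) = G*(37 + G)
M(f) = sqrt(3 + f) (M(f) = sqrt(f + 3) = sqrt(3 + f))
M(-43)/(P(-34) - 3601) = sqrt(3 - 43)/(-34*(37 - 34) - 3601) = sqrt(-40)/(-34*3 - 3601) = (2*I*sqrt(10))/(-102 - 3601) = (2*I*sqrt(10))/(-3703) = (2*I*sqrt(10))*(-1/3703) = -2*I*sqrt(10)/3703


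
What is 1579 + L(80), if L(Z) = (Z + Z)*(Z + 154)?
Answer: 39019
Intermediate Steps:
L(Z) = 2*Z*(154 + Z) (L(Z) = (2*Z)*(154 + Z) = 2*Z*(154 + Z))
1579 + L(80) = 1579 + 2*80*(154 + 80) = 1579 + 2*80*234 = 1579 + 37440 = 39019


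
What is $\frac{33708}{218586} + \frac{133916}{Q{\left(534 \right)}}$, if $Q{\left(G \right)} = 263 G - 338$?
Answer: $\frac{1416449517}{1276032206} \approx 1.11$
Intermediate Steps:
$Q{\left(G \right)} = -338 + 263 G$
$\frac{33708}{218586} + \frac{133916}{Q{\left(534 \right)}} = \frac{33708}{218586} + \frac{133916}{-338 + 263 \cdot 534} = 33708 \cdot \frac{1}{218586} + \frac{133916}{-338 + 140442} = \frac{5618}{36431} + \frac{133916}{140104} = \frac{5618}{36431} + 133916 \cdot \frac{1}{140104} = \frac{5618}{36431} + \frac{33479}{35026} = \frac{1416449517}{1276032206}$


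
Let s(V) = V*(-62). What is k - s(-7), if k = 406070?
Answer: 405636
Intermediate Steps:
s(V) = -62*V
k - s(-7) = 406070 - (-62)*(-7) = 406070 - 1*434 = 406070 - 434 = 405636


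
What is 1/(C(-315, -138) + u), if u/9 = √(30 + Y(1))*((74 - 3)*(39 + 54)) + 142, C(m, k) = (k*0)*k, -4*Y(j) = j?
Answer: -8/657668385 + 62*√119/219222795 ≈ 3.0730e-6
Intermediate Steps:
Y(j) = -j/4
C(m, k) = 0 (C(m, k) = 0*k = 0)
u = 1278 + 59427*√119/2 (u = 9*(√(30 - ¼*1)*((74 - 3)*(39 + 54)) + 142) = 9*(√(30 - ¼)*(71*93) + 142) = 9*(√(119/4)*6603 + 142) = 9*((√119/2)*6603 + 142) = 9*(6603*√119/2 + 142) = 9*(142 + 6603*√119/2) = 1278 + 59427*√119/2 ≈ 3.2541e+5)
1/(C(-315, -138) + u) = 1/(0 + (1278 + 59427*√119/2)) = 1/(1278 + 59427*√119/2)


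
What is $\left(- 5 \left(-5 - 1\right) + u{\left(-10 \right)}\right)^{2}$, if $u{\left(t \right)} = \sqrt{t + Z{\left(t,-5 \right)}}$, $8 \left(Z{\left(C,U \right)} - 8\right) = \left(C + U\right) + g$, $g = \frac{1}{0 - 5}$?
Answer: $\frac{8961}{10} + 6 i \sqrt{390} \approx 896.1 + 118.49 i$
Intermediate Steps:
$g = - \frac{1}{5}$ ($g = \frac{1}{-5} = - \frac{1}{5} \approx -0.2$)
$Z{\left(C,U \right)} = \frac{319}{40} + \frac{C}{8} + \frac{U}{8}$ ($Z{\left(C,U \right)} = 8 + \frac{\left(C + U\right) - \frac{1}{5}}{8} = 8 + \frac{- \frac{1}{5} + C + U}{8} = 8 + \left(- \frac{1}{40} + \frac{C}{8} + \frac{U}{8}\right) = \frac{319}{40} + \frac{C}{8} + \frac{U}{8}$)
$u{\left(t \right)} = \sqrt{\frac{147}{20} + \frac{9 t}{8}}$ ($u{\left(t \right)} = \sqrt{t + \left(\frac{319}{40} + \frac{t}{8} + \frac{1}{8} \left(-5\right)\right)} = \sqrt{t + \left(\frac{319}{40} + \frac{t}{8} - \frac{5}{8}\right)} = \sqrt{t + \left(\frac{147}{20} + \frac{t}{8}\right)} = \sqrt{\frac{147}{20} + \frac{9 t}{8}}$)
$\left(- 5 \left(-5 - 1\right) + u{\left(-10 \right)}\right)^{2} = \left(- 5 \left(-5 - 1\right) + \frac{\sqrt{2940 + 450 \left(-10\right)}}{20}\right)^{2} = \left(\left(-5\right) \left(-6\right) + \frac{\sqrt{2940 - 4500}}{20}\right)^{2} = \left(30 + \frac{\sqrt{-1560}}{20}\right)^{2} = \left(30 + \frac{2 i \sqrt{390}}{20}\right)^{2} = \left(30 + \frac{i \sqrt{390}}{10}\right)^{2}$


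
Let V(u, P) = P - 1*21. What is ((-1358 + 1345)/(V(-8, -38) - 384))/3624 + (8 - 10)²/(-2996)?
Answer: -1595695/1202468568 ≈ -0.0013270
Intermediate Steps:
V(u, P) = -21 + P (V(u, P) = P - 21 = -21 + P)
((-1358 + 1345)/(V(-8, -38) - 384))/3624 + (8 - 10)²/(-2996) = ((-1358 + 1345)/((-21 - 38) - 384))/3624 + (8 - 10)²/(-2996) = -13/(-59 - 384)*(1/3624) + (-2)²*(-1/2996) = -13/(-443)*(1/3624) + 4*(-1/2996) = -13*(-1/443)*(1/3624) - 1/749 = (13/443)*(1/3624) - 1/749 = 13/1605432 - 1/749 = -1595695/1202468568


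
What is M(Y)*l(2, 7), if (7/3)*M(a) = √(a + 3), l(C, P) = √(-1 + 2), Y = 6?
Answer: 9/7 ≈ 1.2857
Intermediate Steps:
l(C, P) = 1 (l(C, P) = √1 = 1)
M(a) = 3*√(3 + a)/7 (M(a) = 3*√(a + 3)/7 = 3*√(3 + a)/7)
M(Y)*l(2, 7) = (3*√(3 + 6)/7)*1 = (3*√9/7)*1 = ((3/7)*3)*1 = (9/7)*1 = 9/7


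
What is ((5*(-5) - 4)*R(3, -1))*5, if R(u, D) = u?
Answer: -435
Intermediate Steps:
((5*(-5) - 4)*R(3, -1))*5 = ((5*(-5) - 4)*3)*5 = ((-25 - 4)*3)*5 = -29*3*5 = -87*5 = -435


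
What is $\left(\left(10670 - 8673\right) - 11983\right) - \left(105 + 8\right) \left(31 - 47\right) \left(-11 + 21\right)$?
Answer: $8094$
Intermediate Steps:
$\left(\left(10670 - 8673\right) - 11983\right) - \left(105 + 8\right) \left(31 - 47\right) \left(-11 + 21\right) = \left(1997 - 11983\right) - 113 \left(\left(-16\right) 10\right) = -9986 - 113 \left(-160\right) = -9986 - -18080 = -9986 + 18080 = 8094$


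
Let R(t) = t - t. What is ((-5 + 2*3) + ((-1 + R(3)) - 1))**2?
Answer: 1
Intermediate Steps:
R(t) = 0
((-5 + 2*3) + ((-1 + R(3)) - 1))**2 = ((-5 + 2*3) + ((-1 + 0) - 1))**2 = ((-5 + 6) + (-1 - 1))**2 = (1 - 2)**2 = (-1)**2 = 1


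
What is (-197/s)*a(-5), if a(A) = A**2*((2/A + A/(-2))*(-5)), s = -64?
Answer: -103425/128 ≈ -808.01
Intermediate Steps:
a(A) = A**2*(-10/A + 5*A/2) (a(A) = A**2*((2/A + A*(-1/2))*(-5)) = A**2*((2/A - A/2)*(-5)) = A**2*(-10/A + 5*A/2))
(-197/s)*a(-5) = (-197/(-64))*((5/2)*(-5)*(-4 + (-5)**2)) = (-197*(-1/64))*((5/2)*(-5)*(-4 + 25)) = 197*((5/2)*(-5)*21)/64 = (197/64)*(-525/2) = -103425/128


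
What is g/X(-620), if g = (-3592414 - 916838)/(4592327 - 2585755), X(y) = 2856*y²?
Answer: -375771/183575653878400 ≈ -2.0470e-9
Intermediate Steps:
g = -1127313/501643 (g = -4509252/2006572 = -4509252*1/2006572 = -1127313/501643 ≈ -2.2472)
g/X(-620) = -1127313/(501643*(2856*(-620)²)) = -1127313/(501643*(2856*384400)) = -1127313/501643/1097846400 = -1127313/501643*1/1097846400 = -375771/183575653878400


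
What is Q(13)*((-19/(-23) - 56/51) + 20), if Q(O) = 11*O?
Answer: 3309163/1173 ≈ 2821.1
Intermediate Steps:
Q(13)*((-19/(-23) - 56/51) + 20) = (11*13)*((-19/(-23) - 56/51) + 20) = 143*((-19*(-1/23) - 56*1/51) + 20) = 143*((19/23 - 56/51) + 20) = 143*(-319/1173 + 20) = 143*(23141/1173) = 3309163/1173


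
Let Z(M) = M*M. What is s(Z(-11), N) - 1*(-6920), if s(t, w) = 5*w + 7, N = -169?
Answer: 6082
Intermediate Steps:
Z(M) = M²
s(t, w) = 7 + 5*w
s(Z(-11), N) - 1*(-6920) = (7 + 5*(-169)) - 1*(-6920) = (7 - 845) + 6920 = -838 + 6920 = 6082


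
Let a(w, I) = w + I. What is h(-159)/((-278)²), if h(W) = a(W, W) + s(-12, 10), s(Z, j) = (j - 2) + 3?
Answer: -307/77284 ≈ -0.0039724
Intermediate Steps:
s(Z, j) = 1 + j (s(Z, j) = (-2 + j) + 3 = 1 + j)
a(w, I) = I + w
h(W) = 11 + 2*W (h(W) = (W + W) + (1 + 10) = 2*W + 11 = 11 + 2*W)
h(-159)/((-278)²) = (11 + 2*(-159))/((-278)²) = (11 - 318)/77284 = -307*1/77284 = -307/77284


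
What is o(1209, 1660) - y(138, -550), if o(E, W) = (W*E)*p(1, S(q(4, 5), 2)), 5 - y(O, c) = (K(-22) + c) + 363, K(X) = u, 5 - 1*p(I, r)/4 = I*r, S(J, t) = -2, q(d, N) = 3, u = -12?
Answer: 56194116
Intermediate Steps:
p(I, r) = 20 - 4*I*r
K(X) = -12
y(O, c) = -346 - c (y(O, c) = 5 - ((-12 + c) + 363) = 5 - (351 + c) = 5 + (-351 - c) = -346 - c)
o(E, W) = 28*E*W (o(E, W) = (W*E)*(20 - 4*1*(-2)) = (E*W)*(20 + 8) = (E*W)*28 = 28*E*W)
o(1209, 1660) - y(138, -550) = 28*1209*1660 - (-346 - 1*(-550)) = 56194320 - (-346 + 550) = 56194320 - 1*204 = 56194320 - 204 = 56194116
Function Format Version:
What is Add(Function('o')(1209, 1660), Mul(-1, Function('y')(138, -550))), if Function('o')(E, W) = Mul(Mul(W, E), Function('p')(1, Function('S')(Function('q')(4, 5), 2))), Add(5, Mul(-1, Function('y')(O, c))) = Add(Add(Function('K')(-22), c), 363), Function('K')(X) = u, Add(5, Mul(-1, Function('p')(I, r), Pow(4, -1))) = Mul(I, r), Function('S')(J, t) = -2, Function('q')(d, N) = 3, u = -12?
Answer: 56194116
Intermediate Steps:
Function('p')(I, r) = Add(20, Mul(-4, I, r)) (Function('p')(I, r) = Add(20, Mul(-4, Mul(I, r))) = Add(20, Mul(-4, I, r)))
Function('K')(X) = -12
Function('y')(O, c) = Add(-346, Mul(-1, c)) (Function('y')(O, c) = Add(5, Mul(-1, Add(Add(-12, c), 363))) = Add(5, Mul(-1, Add(351, c))) = Add(5, Add(-351, Mul(-1, c))) = Add(-346, Mul(-1, c)))
Function('o')(E, W) = Mul(28, E, W) (Function('o')(E, W) = Mul(Mul(W, E), Add(20, Mul(-4, 1, -2))) = Mul(Mul(E, W), Add(20, 8)) = Mul(Mul(E, W), 28) = Mul(28, E, W))
Add(Function('o')(1209, 1660), Mul(-1, Function('y')(138, -550))) = Add(Mul(28, 1209, 1660), Mul(-1, Add(-346, Mul(-1, -550)))) = Add(56194320, Mul(-1, Add(-346, 550))) = Add(56194320, Mul(-1, 204)) = Add(56194320, -204) = 56194116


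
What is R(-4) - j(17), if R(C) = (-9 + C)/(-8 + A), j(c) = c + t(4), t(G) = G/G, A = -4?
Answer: -203/12 ≈ -16.917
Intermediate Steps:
t(G) = 1
j(c) = 1 + c (j(c) = c + 1 = 1 + c)
R(C) = 3/4 - C/12 (R(C) = (-9 + C)/(-8 - 4) = (-9 + C)/(-12) = (-9 + C)*(-1/12) = 3/4 - C/12)
R(-4) - j(17) = (3/4 - 1/12*(-4)) - (1 + 17) = (3/4 + 1/3) - 1*18 = 13/12 - 18 = -203/12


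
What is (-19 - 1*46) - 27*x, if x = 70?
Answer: -1955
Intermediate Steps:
(-19 - 1*46) - 27*x = (-19 - 1*46) - 27*70 = (-19 - 46) - 1890 = -65 - 1890 = -1955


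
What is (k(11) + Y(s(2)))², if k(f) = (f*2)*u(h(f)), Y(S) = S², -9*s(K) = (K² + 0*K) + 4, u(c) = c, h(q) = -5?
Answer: 78251716/6561 ≈ 11927.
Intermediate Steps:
s(K) = -4/9 - K²/9 (s(K) = -((K² + 0*K) + 4)/9 = -((K² + 0) + 4)/9 = -(K² + 4)/9 = -(4 + K²)/9 = -4/9 - K²/9)
k(f) = -10*f (k(f) = (f*2)*(-5) = (2*f)*(-5) = -10*f)
(k(11) + Y(s(2)))² = (-10*11 + (-4/9 - ⅑*2²)²)² = (-110 + (-4/9 - ⅑*4)²)² = (-110 + (-4/9 - 4/9)²)² = (-110 + (-8/9)²)² = (-110 + 64/81)² = (-8846/81)² = 78251716/6561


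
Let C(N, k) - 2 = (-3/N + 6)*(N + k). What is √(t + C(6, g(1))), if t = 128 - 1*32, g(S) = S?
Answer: √546/2 ≈ 11.683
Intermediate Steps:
C(N, k) = 2 + (6 - 3/N)*(N + k) (C(N, k) = 2 + (-3/N + 6)*(N + k) = 2 + (6 - 3/N)*(N + k))
t = 96 (t = 128 - 32 = 96)
√(t + C(6, g(1))) = √(96 + (-1 + 6*6 + 6*1 - 3*1/6)) = √(96 + (-1 + 36 + 6 - 3*1*⅙)) = √(96 + (-1 + 36 + 6 - ½)) = √(96 + 81/2) = √(273/2) = √546/2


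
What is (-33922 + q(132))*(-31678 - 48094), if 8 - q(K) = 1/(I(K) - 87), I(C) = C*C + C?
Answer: 47260416203924/17469 ≈ 2.7054e+9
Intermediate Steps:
I(C) = C + C**2 (I(C) = C**2 + C = C + C**2)
q(K) = 8 - 1/(-87 + K*(1 + K)) (q(K) = 8 - 1/(K*(1 + K) - 87) = 8 - 1/(-87 + K*(1 + K)))
(-33922 + q(132))*(-31678 - 48094) = (-33922 + (-697 + 8*132*(1 + 132))/(-87 + 132*(1 + 132)))*(-31678 - 48094) = (-33922 + (-697 + 8*132*133)/(-87 + 132*133))*(-79772) = (-33922 + (-697 + 140448)/(-87 + 17556))*(-79772) = (-33922 + 139751/17469)*(-79772) = -592443667/17469*(-79772) = 47260416203924/17469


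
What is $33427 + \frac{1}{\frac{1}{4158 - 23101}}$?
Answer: $14484$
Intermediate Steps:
$33427 + \frac{1}{\frac{1}{4158 - 23101}} = 33427 + \frac{1}{\frac{1}{-18943}} = 33427 + \frac{1}{- \frac{1}{18943}} = 33427 - 18943 = 14484$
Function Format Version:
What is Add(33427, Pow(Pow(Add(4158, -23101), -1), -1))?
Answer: 14484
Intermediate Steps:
Add(33427, Pow(Pow(Add(4158, -23101), -1), -1)) = Add(33427, Pow(Pow(-18943, -1), -1)) = Add(33427, Pow(Rational(-1, 18943), -1)) = Add(33427, -18943) = 14484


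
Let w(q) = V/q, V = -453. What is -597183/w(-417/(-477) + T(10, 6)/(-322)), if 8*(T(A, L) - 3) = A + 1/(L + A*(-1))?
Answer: 280833467251/247388736 ≈ 1135.2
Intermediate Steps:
T(A, L) = 3 + A/8 + 1/(8*(L - A)) (T(A, L) = 3 + (A + 1/(L + A*(-1)))/8 = 3 + (A + 1/(L - A))/8 = 3 + (A/8 + 1/(8*(L - A))) = 3 + A/8 + 1/(8*(L - A)))
w(q) = -453/q
-597183/w(-417/(-477) + T(10, 6)/(-322)) = -(-27669479/24009 + 199061*(-1 + 10**2 - 24*6 + 24*10 - 1*10*6)/(388976*(10 - 1*6))) = -(-27669479/24009 + 199061*(-1 + 100 - 144 + 240 - 60)/(388976*(10 - 6))) = -597183/((-453/(139/159 + ((1/8)*135/4)*(-1/322)))) = -597183/((-453/(139/159 + ((1/8)*(1/4)*135)*(-1/322)))) = -597183/((-453/(139/159 + (135/32)*(-1/322)))) = -597183/((-453/(139/159 - 135/10304))) = -597183/((-453/1410791/1638336)) = -597183/((-453*1638336/1410791)) = -597183/(-742166208/1410791) = -597183*(-1410791/742166208) = 280833467251/247388736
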